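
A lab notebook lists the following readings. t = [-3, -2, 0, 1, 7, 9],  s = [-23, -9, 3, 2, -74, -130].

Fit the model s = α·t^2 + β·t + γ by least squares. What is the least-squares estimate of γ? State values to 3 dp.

AᵀA·[α, β, γ]ᵀ = Aᵀs reads: 9060·α + 1038·β + 144·γ = -14397;  1038·α + 144·β + 12·γ = -1599;  144·α + 12·β + 6·γ = -231.
Inverting the 3×3 Gram matrix, [α, β, γ]ᵀ = [-2329/1222, 14889/6110, 14467/6110]ᵀ.

γ = 2.368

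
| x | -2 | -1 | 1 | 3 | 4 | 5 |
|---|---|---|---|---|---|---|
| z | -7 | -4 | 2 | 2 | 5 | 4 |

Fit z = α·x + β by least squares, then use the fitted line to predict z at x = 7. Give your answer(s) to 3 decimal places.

ẑ = 8.831

Entries of MᵀM: Σx·x = 56, Σx = 10, Σ1 = 6.
Moment sums: Σx·z = 66, Σz = 2.
Eliminating β: 6·(row 1) − 10·(row 2) gives 236·α = 6·66 − 10·2 = 376, so α = 94/59.
Then β = (2 − 10·(94/59))/6 = -137/59.
At x = 7: ẑ = (94/59)·(7) + (-137/59)·(1) = 521/59.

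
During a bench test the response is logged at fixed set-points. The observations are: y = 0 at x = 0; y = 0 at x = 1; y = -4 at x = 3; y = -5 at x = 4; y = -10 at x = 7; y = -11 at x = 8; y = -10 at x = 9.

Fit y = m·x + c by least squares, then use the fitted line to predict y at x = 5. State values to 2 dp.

Entries of MᵀM: Σx·x = 220, Σx = 32, Σ1 = 7.
And Σx·y = -280, Σy = -40.
Eliminating c: 7·(row 1) − 32·(row 2) gives 516·m = 7·(-280) − 32·(-40) = -680, so m = -170/129.
Then c = ((-40) − 32·(-170/129))/7 = 40/129.
At x = 5: ŷ = (-170/129)·(5) + (40/129)·(1) = -270/43.

ŷ = -6.28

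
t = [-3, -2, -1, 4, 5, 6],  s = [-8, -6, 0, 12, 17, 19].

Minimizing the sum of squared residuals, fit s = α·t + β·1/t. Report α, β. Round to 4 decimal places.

Compute the Gram sums: Σt·t = 91, Σt·1/t = 6, Σ1/t·1/t = 5369/3600.
And Σt·s = 283, Σ1/t·s = 457/30.
AᵀA·[α, β]ᵀ = Aᵀs becomes [[91, 6]; [6, 5369/3600]]·[α, β]ᵀ = [283, 457/30]ᵀ.
Eliminating β: (5369/3600)·(row 1) − 6·(row 2) gives (358979/3600)·α = (5369/3600)·283 − 6·(457/30) = 1190387/3600, so α = 1190387/358979.
Then β = ((457/30) − 6·(1190387/358979))/(5369/3600) = -1122360/358979.

α = 3.3160, β = -3.1265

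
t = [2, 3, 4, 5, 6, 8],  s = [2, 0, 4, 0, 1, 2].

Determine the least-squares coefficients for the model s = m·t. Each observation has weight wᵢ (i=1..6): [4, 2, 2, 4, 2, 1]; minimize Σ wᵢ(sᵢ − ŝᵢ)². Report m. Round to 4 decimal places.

m = 0.2517

Entries of XᵀWX: Σwᵢ·t·t = 302.
Moment sums: Σwᵢ·t·s = 76.
XᵀWX·[m]ᵀ = XᵀWs becomes [[302]]·[m]ᵀ = [76]ᵀ.
m = 76/302 = 0.251656.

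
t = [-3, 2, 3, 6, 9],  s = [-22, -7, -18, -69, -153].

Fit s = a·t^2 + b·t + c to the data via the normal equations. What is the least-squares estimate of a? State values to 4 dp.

Sums needed: Σt^2·t^2 = 8035, Σt^2·t = 953, Σt^2 = 139, Σt·t = 139, Σt = 17, Σ1 = 5.
Moment sums: Σt^2·s = -15265, Σt·s = -1793, Σs = -269.
Row-reducing yields a = -29209/14984, b = 10715/14984, c = -3820/1873.

a = -1.9493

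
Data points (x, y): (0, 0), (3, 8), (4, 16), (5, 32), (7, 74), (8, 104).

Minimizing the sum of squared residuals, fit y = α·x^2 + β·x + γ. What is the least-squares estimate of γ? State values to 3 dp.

γ = 0.364

Normal-equation sums: Σx^2·x^2 = 7459, Σx^2·x = 1071, Σx^2 = 163, Σx·x = 163, Σx = 27, Σ1 = 6.
Right-hand side: Σx^2·y = 11410, Σx·y = 1598, Σy = 234.
So MᵀM·[α, β, γ]ᵀ = Mᵀy: [[7459, 1071, 163]; [1071, 163, 27]; [163, 27, 6]]·[α, β, γ]ᵀ = [11410, 1598, 234]ᵀ.
Row-reducing yields α = 38643/17810, β = -16075/3562, γ = 3238/8905.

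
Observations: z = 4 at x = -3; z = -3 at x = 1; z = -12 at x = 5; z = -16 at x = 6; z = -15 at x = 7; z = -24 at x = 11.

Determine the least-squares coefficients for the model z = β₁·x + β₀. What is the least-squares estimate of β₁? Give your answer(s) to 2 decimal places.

β₁ = -2.03

Forming AᵀA = [[241, 27]; [27, 6]] and Aᵀz = [-540, -66]ᵀ gives AᵀA·[β₁, β₀]ᵀ = Aᵀz.
det = 241·6 − 27² = 717.
β₁ = ((-540)·6 − 27·(-66))/717 = -486/239; β₀ = (241·(-66) − 27·(-540))/717 = -442/239.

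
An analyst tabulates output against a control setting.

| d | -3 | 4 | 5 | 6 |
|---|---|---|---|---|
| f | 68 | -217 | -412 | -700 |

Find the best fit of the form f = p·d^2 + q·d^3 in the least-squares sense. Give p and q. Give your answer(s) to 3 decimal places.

The normal system AᵀA·[p, q]ᵀ = Aᵀf is [[2258, 11682]; [11682, 67106]]·[p, q]ᵀ = [-38360, -218424]ᵀ.
det = 2258·67106 − 11682² = 15056224.
p = ((-38360)·67106 − 11682·(-218424))/15056224 = -704906/470507; q = (2258·(-218424) − 11682·(-38360))/15056224 = -1408746/470507.

p = -1.498, q = -2.994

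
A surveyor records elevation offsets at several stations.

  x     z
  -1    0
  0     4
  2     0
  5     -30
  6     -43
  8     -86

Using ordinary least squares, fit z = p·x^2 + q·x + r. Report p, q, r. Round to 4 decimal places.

p = -1.5769, q = 1.4759, r = 3.4130

Sums needed: Σx^2·x^2 = 6034, Σx^2·x = 860, Σx^2 = 130, Σx·x = 130, Σx = 20, Σ1 = 6.
And Σx^2·z = -7802, Σx·z = -1096, Σz = -155.
So MᵀM·[p, q, r]ᵀ = Mᵀz: [[6034, 860, 130]; [860, 130, 20]; [130, 20, 6]]·[p, q, r]ᵀ = [-7802, -1096, -155]ᵀ.
Inverting the 3×3 Gram matrix, [p, q, r]ᵀ = [-3425/2172, 4007/2715, 2471/724]ᵀ.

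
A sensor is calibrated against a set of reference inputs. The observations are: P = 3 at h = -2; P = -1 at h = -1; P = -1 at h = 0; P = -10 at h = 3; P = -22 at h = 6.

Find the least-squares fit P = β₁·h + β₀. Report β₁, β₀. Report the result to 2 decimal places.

β₁ = -3.03, β₀ = -2.56

Normal-equation sums: Σh·h = 50, Σh = 6, Σ1 = 5.
For XᵀP: Σh·P = -167, ΣP = -31.
So XᵀX·[β₁, β₀]ᵀ = XᵀP: [[50, 6]; [6, 5]]·[β₁, β₀]ᵀ = [-167, -31]ᵀ.
Δ = 50·5 − 6² = 214.
β₁ = ((-167)·5 − 6·(-31))/214 = -649/214; β₀ = (50·(-31) − 6·(-167))/214 = -274/107.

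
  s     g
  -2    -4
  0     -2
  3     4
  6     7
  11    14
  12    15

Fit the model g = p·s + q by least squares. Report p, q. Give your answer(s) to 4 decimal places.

With design matrix X, XᵀX = [[314, 30]; [30, 6]] and Xᵀg = [396, 34]ᵀ.
Determinant 314·6 − 30² = 984.
p = (396·6 − 30·34)/984 = 113/82; q = (314·34 − 30·396)/984 = -301/246.

p = 1.3780, q = -1.2236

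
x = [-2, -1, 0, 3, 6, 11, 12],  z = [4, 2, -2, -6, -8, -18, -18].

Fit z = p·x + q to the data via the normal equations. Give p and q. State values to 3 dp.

AᵀA·[p, q]ᵀ = Aᵀz reads: 315·p + 29·q = -490;  29·p + 7·q = -46.
(Σx·x = 315, Σx = 29, Σ1 = 7, Σx·z = -490, Σz = -46.)
Δ = 315·7 − 29² = 1364.
p = ((-490)·7 − 29·(-46))/1364 = -524/341; q = (315·(-46) − 29·(-490))/1364 = -70/341.

p = -1.537, q = -0.205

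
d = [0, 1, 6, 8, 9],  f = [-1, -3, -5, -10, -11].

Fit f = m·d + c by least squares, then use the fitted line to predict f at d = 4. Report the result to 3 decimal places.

Forming AᵀA = [[182, 24]; [24, 5]] and Aᵀf = [-212, -30]ᵀ gives AᵀA·[m, c]ᵀ = Aᵀf.
Eliminating c: 5·(row 1) − 24·(row 2) gives 334·m = 5·(-212) − 24·(-30) = -340, so m = -170/167.
Then c = ((-30) − 24·(-170/167))/5 = -186/167.
At d = 4: f̂ = (-170/167)·(4) + (-186/167)·(1) = -866/167.

f̂ = -5.186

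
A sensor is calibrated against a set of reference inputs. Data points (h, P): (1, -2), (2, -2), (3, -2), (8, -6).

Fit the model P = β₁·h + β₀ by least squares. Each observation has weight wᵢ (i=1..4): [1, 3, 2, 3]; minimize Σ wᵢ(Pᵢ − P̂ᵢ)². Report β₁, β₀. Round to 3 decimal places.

β₁ = -0.658, β₀ = -0.627

Compute the Gram sums: Σwᵢ·h·h = 223, Σwᵢ·h = 37, Σwᵢ·1 = 9.
For XᵀWP: Σwᵢ·h·P = -170, Σwᵢ·P = -30.
XᵀWX·[β₁, β₀]ᵀ = XᵀWP becomes [[223, 37]; [37, 9]]·[β₁, β₀]ᵀ = [-170, -30]ᵀ.
Eliminating β₀: 9·(row 1) − 37·(row 2) gives 638·β₁ = 9·(-170) − 37·(-30) = -420, so β₁ = -210/319.
Then β₀ = ((-30) − 37·(-210/319))/9 = -200/319.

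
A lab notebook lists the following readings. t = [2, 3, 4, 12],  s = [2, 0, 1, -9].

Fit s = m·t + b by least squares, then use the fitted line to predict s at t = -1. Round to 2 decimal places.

ŝ = 5.32

Forming XᵀX = [[173, 21]; [21, 4]] and Xᵀs = [-100, -6]ᵀ gives XᵀX·[m, b]ᵀ = Xᵀs.
Eliminating b: 4·(row 1) − 21·(row 2) gives 251·m = 4·(-100) − 21·(-6) = -274, so m = -274/251.
Then b = ((-6) − 21·(-274/251))/4 = 1062/251.
At t = -1: ŝ = (-274/251)·(-1) + (1062/251)·(1) = 1336/251.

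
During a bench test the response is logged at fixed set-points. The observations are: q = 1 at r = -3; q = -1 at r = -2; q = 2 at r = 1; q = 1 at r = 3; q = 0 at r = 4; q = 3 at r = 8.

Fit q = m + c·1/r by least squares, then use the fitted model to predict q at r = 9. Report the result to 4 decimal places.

Sums needed: Σ1 = 6, Σ1/r = 7/8, Σ1/r·1/r = 893/576.
For Aᵀq: Σq = 6, Σ1/r·q = 23/8.
det = 6·(893/576) − (7/8)² = 1639/192.
m = (6·(893/576) − (7/8)·(23/8))/(1639/192) = 1303/1639; c = (6·(23/8) − (7/8)·6)/(1639/192) = 2304/1639.
At r = 9: q̂ = (1303/1639)·(1) + (2304/1639)·(1/9) = 1559/1639.

q̂ = 0.9512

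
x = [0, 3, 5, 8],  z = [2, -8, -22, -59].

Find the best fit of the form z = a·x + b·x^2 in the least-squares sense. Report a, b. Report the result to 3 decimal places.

From the data, Σx·x = 98, Σx·x^2 = 664, Σx^2·x^2 = 4802.
Moment sums: Σx·z = -606, Σx^2·z = -4398.
Δ = 98·4802 − 664² = 29700.
a = ((-606)·4802 − 664·(-4398))/29700 = 19/55; b = (98·(-4398) − 664·(-606))/29700 = -53/55.

a = 0.345, b = -0.964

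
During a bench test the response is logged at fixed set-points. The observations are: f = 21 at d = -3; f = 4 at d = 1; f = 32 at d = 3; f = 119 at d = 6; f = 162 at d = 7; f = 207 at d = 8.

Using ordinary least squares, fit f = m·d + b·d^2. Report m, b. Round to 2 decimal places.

m = 1.88, b = 3.01

The normal system XᵀX·[m, b]ᵀ = Xᵀf is [[168, 1072]; [1072, 7956]]·[m, b]ᵀ = [3541, 25951]ᵀ.
det = 168·7956 − 1072² = 187424.
m = (3541·7956 − 1072·25951)/187424 = 88181/46856; b = (168·25951 − 1072·3541)/187424 = 70477/23428.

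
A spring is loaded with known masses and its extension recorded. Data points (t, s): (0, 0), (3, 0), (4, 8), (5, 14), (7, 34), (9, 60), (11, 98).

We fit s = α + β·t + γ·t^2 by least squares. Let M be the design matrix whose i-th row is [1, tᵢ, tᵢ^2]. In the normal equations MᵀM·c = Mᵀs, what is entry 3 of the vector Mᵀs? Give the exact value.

Entry 3 ↔ basis t^2, so (Mᵀs)_{3} = Σᵢ (t^2)·sᵢ = (0)·(0) + (9)·(0) + (16)·(8) + (25)·(14) + (49)·(34) + (81)·(60) + (121)·(98) = 18862.

18862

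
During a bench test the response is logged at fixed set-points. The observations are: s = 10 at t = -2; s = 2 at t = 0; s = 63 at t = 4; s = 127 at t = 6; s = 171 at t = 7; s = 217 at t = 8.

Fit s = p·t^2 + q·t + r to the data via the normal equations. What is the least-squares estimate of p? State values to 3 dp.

p = 3.008

From the data, Σt^2·t^2 = 8065, Σt^2·t = 1127, Σt^2 = 169, Σt·t = 169, Σt = 23, Σ1 = 6.
For Aᵀs: Σt^2·s = 27887, Σt·s = 3927, Σs = 590.
So AᵀA·[p, q, r]ᵀ = Aᵀs: [[8065, 1127, 169]; [1127, 169, 23]; [169, 23, 6]]·[p, q, r]ᵀ = [27887, 3927, 590]ᵀ.
Row-reducing yields p = 67747/22524, q = 312239/112620, r = 28029/9385.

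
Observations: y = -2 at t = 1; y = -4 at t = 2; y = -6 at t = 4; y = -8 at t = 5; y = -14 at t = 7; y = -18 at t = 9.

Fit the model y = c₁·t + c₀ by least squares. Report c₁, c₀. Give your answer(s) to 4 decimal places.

c₁ = -2.0147, c₀ = 0.7353

Compute the Gram sums: Σt·t = 176, Σt = 28, Σ1 = 6.
Moment sums: Σt·y = -334, Σy = -52.
Eliminating c₀: 6·(row 1) − 28·(row 2) gives 272·c₁ = 6·(-334) − 28·(-52) = -548, so c₁ = -137/68.
Then c₀ = ((-52) − 28·(-137/68))/6 = 25/34.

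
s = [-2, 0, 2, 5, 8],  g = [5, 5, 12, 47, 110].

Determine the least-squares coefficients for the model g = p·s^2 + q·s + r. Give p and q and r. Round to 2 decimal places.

p = 1.46, q = 1.63, r = 3.30

Sums needed: Σs^2·s^2 = 4753, Σs^2·s = 637, Σs^2 = 97, Σs·s = 97, Σs = 13, Σ1 = 5.
Right-hand side: Σs^2·g = 8283, Σs·g = 1129, Σg = 179.
So MᵀM·[p, q, r]ᵀ = Mᵀg: [[4753, 637, 97]; [637, 97, 13]; [97, 13, 5]]·[p, q, r]ᵀ = [8283, 1129, 179]ᵀ.
Row-reducing yields p = 30415/20868, q = 917/564, r = 122/37.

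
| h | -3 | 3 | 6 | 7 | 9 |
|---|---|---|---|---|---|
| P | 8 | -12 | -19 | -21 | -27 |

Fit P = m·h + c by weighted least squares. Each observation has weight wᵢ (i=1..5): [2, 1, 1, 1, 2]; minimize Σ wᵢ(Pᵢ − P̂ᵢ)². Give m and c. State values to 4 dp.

m = -2.9074, c = -1.2275

Compute the Gram sums: Σwᵢ·h·h = 274, Σwᵢ·h = 28, Σwᵢ·1 = 7.
For MᵀWP: Σwᵢ·h·P = -831, Σwᵢ·P = -90.
Normal equations: [[274, 28]; [28, 7]]·[m, c]ᵀ = [-831, -90]ᵀ.
Δ = 274·7 − 28² = 1134.
m = ((-831)·7 − 28·(-90))/1134 = -157/54; c = (274·(-90) − 28·(-831))/1134 = -232/189.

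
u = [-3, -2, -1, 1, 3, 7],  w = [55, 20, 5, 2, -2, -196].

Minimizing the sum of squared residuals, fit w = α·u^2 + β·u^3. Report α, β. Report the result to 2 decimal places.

α = 3.02, β = -1.00

With design matrix X, XᵀX = [[2581, 16775]; [16775, 119173]] and Xᵀw = [-9040, -68930]ᵀ.
Eliminating β: 119173·(row 1) − 16775·(row 2) gives 26184888·α = 119173·(-9040) − 16775·(-68930) = 78976830, so α = 13162805/4364148.
Then β = ((-68930) − 16775·(13162805/4364148))/119173 = -4377055/4364148.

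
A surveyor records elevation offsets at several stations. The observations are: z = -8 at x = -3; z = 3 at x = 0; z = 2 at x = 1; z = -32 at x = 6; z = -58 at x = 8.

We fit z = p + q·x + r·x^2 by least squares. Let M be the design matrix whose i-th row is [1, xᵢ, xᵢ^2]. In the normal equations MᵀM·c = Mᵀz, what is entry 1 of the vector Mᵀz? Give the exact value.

Entry 1 ↔ basis 1, so (Mᵀz)_{1} = Σᵢ zᵢ = (1)·(-8) + (1)·(3) + (1)·(2) + (1)·(-32) + (1)·(-58) = -93.

-93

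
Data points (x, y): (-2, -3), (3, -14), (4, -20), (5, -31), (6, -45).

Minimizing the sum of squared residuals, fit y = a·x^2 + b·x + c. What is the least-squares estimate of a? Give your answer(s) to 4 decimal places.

Entries of MᵀM: Σx^2·x^2 = 2274, Σx^2·x = 424, Σx^2 = 90, Σx·x = 90, Σx = 16, Σ1 = 5.
Right-hand side: Σx^2·y = -2853, Σx·y = -541, Σy = -113.
MᵀM·[a, b, c]ᵀ = Mᵀy becomes [[2274, 424, 90]; [424, 90, 16]; [90, 16, 5]]·[a, b, c]ᵀ = [-2853, -541, -113]ᵀ.
Inverting the 3×3 Gram matrix, [a, b, c]ᵀ = [-18447/17198, -14859/17198, -4540/8599]ᵀ.

a = -1.0726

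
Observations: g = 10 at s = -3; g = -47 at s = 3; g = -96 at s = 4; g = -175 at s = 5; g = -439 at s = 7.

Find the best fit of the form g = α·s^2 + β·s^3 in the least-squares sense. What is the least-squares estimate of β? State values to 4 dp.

β = -0.9944

Normal-equation sums: Σs^2·s^2 = 3444, Σs^2·s^3 = 20956, Σs^3·s^3 = 138828.
Right-hand side: Σs^2·g = -27755, Σs^3·g = -180135.
XᵀX·[α, β]ᵀ = Xᵀg becomes [[3444, 20956]; [20956, 138828]]·[α, β]ᵀ = [-27755, -180135]ᵀ.
Δ = 3444·138828 − 20956² = 38969696.
α = ((-27755)·138828 − 20956·(-180135))/38969696 = -2445690/1217803; β = (3444·(-180135) − 20956·(-27755))/38969696 = -4843895/4871212.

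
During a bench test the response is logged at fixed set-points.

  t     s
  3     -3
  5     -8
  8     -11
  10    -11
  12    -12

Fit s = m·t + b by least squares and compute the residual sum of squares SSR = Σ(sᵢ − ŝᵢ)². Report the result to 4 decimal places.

Sums needed: Σt·t = 342, Σt = 38, Σ1 = 5.
And Σt·s = -391, Σs = -45.
det = 342·5 − 38² = 266.
m = ((-391)·5 − 38·(-45))/266 = -35/38; b = (342·(-45) − 38·(-391))/266 = -2.
Residuals: 67/38, -53/38, -31/19, 4/19, 20/19; SSR = 337/38.

SSR = 8.8684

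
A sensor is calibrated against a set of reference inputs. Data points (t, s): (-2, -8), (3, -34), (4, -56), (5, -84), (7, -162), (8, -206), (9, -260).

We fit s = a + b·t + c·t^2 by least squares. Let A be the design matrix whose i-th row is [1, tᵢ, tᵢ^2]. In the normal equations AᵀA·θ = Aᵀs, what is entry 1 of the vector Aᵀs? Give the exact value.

-810

Entry 1 ↔ basis 1, so (Aᵀs)_{1} = Σᵢ sᵢ = (1)·(-8) + (1)·(-34) + (1)·(-56) + (1)·(-84) + (1)·(-162) + (1)·(-206) + (1)·(-260) = -810.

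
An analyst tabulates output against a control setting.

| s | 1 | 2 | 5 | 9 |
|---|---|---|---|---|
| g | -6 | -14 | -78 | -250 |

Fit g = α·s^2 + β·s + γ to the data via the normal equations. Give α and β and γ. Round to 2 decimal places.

α = -3.13, β = 0.75, γ = -3.37

Setting ∂/∂α … = 0 gives: 7203·α + 863·β + 111·γ = -22262;  863·α + 111·β + 17·γ = -2674;  111·α + 17·β + 4·γ = -348.
Solving the 3×3 system (Gaussian elimination) gives α = -1045/334, β = 251/334, γ = -563/167.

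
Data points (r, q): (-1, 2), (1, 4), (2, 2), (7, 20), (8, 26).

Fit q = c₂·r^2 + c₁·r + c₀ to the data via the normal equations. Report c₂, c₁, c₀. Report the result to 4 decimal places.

With design matrix A, AᵀA = [[6515, 863, 119]; [863, 119, 17]; [119, 17, 5]] and Aᵀq = [2658, 354, 54]ᵀ.
Row-reducing yields c₂ = 820/2119, c₁ = -242/2119, c₀ = 4192/2119.

c₂ = 0.3870, c₁ = -0.1142, c₀ = 1.9783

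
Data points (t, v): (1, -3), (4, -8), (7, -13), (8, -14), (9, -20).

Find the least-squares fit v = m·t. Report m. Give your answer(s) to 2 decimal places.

From the data, Σt·t = 211.
And Σt·v = -418.
Normal equations: [[211]]·[m]ᵀ = [-418]ᵀ.
m = (-418)/211 = -1.98104.

m = -1.98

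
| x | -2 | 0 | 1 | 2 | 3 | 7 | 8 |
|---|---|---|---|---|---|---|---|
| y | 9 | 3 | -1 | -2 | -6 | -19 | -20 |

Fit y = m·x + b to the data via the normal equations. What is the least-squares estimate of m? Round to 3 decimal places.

m = -2.975

Compute the Gram sums: Σx·x = 131, Σx = 19, Σ1 = 7.
For Aᵀy: Σx·y = -334, Σy = -36.
AᵀA·[m, b]ᵀ = Aᵀy becomes [[131, 19]; [19, 7]]·[m, b]ᵀ = [-334, -36]ᵀ.
Δ = 131·7 − 19² = 556.
m = ((-334)·7 − 19·(-36))/556 = -827/278; b = (131·(-36) − 19·(-334))/556 = 815/278.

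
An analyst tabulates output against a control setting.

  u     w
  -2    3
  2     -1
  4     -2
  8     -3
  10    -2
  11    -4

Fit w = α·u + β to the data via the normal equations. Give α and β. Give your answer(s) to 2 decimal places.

The normal system XᵀX·[α, β]ᵀ = Xᵀw is [[309, 33]; [33, 6]]·[α, β]ᵀ = [-104, -9]ᵀ.
det = 309·6 − 33² = 765.
α = ((-104)·6 − 33·(-9))/765 = -109/255; β = (309·(-9) − 33·(-104))/765 = 217/255.

α = -0.43, β = 0.85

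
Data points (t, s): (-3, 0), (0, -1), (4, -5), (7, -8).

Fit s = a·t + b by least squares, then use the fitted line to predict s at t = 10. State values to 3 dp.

ŝ = -10.121

Normal-equation sums: Σt·t = 74, Σt = 8, Σ1 = 4.
Right-hand side: Σt·s = -76, Σs = -14.
det = 74·4 − 8² = 232.
a = ((-76)·4 − 8·(-14))/232 = -24/29; b = (74·(-14) − 8·(-76))/232 = -107/58.
At t = 10: ŝ = (-24/29)·(10) + (-107/58)·(1) = -587/58.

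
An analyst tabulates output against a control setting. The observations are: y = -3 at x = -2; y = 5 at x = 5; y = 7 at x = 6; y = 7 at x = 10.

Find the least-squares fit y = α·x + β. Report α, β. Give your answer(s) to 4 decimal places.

α = 0.8963, β = -0.2575

Compute the Gram sums: Σx·x = 165, Σx = 19, Σ1 = 4.
Right-hand side: Σx·y = 143, Σy = 16.
Eliminating β: 4·(row 1) − 19·(row 2) gives 299·α = 4·143 − 19·16 = 268, so α = 268/299.
Then β = (16 − 19·(268/299))/4 = -77/299.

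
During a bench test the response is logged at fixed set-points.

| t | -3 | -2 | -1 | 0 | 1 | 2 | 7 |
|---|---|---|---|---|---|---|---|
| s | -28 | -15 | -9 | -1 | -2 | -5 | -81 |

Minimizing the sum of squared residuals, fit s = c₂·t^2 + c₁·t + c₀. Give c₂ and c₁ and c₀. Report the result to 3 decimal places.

Compute the Gram sums: Σt^2·t^2 = 2516, Σt^2·t = 316, Σt^2 = 68, Σt·t = 68, Σt = 4, Σ1 = 7.
Moment sums: Σt^2·s = -4312, Σt·s = -456, Σs = -141.
Inverting the 3×3 Gram matrix, [c₂, c₁, c₀]ᵀ = [-3907/1974, 25999/9870, -569/235]ᵀ.

c₂ = -1.979, c₁ = 2.634, c₀ = -2.421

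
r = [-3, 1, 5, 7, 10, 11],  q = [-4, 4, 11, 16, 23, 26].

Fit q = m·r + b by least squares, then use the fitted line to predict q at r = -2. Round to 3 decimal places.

Normal-equation sums: Σr·r = 305, Σr = 31, Σ1 = 6.
And Σr·q = 699, Σq = 76.
XᵀX·[m, b]ᵀ = Xᵀq becomes [[305, 31]; [31, 6]]·[m, b]ᵀ = [699, 76]ᵀ.
Eliminating b: 6·(row 1) − 31·(row 2) gives 869·m = 6·699 − 31·76 = 1838, so m = 1838/869.
Then b = (76 − 31·(1838/869))/6 = 1511/869.
At r = -2: q̂ = (1838/869)·(-2) + (1511/869)·(1) = -2165/869.

q̂ = -2.491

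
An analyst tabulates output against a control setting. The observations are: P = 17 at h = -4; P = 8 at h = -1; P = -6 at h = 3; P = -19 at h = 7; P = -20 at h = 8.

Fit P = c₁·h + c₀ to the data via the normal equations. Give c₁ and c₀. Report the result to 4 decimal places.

Sums needed: Σh·h = 139, Σh = 13, Σ1 = 5.
Moment sums: Σh·P = -387, ΣP = -20.
Determinant 139·5 − 13² = 526.
c₁ = ((-387)·5 − 13·(-20))/526 = -1675/526; c₀ = (139·(-20) − 13·(-387))/526 = 2251/526.

c₁ = -3.1844, c₀ = 4.2795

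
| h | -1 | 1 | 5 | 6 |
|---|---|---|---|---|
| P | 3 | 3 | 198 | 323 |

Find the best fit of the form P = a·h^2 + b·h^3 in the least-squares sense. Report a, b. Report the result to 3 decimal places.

Setting ∂/∂a … = 0 gives: 1923·a + 10901·b = 16584;  10901·a + 62283·b = 94518.
det = 1923·62283 − 10901² = 938408.
a = (16584·62283 − 10901·94518)/938408 = 1280277/469204; b = (1923·94518 − 10901·16584)/938408 = 487965/469204.

a = 2.729, b = 1.040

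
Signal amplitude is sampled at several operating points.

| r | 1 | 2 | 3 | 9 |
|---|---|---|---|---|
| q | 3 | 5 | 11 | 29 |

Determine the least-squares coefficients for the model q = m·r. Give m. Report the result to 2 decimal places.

Compute the Gram sums: Σr·r = 95.
Moment sums: Σr·q = 307.
Normal equations: [[95]]·[m]ᵀ = [307]ᵀ.
Hence m = 307 / 95 ≈ 3.23158.

m = 3.23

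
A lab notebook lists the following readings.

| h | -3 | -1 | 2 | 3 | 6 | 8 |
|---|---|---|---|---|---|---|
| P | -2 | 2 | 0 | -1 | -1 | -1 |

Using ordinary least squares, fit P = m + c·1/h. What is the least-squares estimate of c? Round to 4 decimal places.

From the data, Σ1 = 6, Σ1/h = -5/24, Σ1/h·1/h = 97/64.
And ΣP = -3, Σ1/h·P = -47/24.
XᵀX·[m, c]ᵀ = XᵀP becomes [[6, -5/24]; [-5/24, 97/64]]·[m, c]ᵀ = [-3, -47/24]ᵀ.
Determinant 6·(97/64) − (-5/24)² = 5213/576.
m = ((-3)·(97/64) − (-5/24)·(-47/24))/(5213/576) = -2854/5213; c = (6·(-47/24) − (-5/24)·(-3))/(5213/576) = -7128/5213.

c = -1.3674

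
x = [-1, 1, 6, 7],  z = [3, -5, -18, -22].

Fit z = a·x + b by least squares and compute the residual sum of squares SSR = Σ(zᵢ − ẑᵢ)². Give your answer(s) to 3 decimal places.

SSR = 2.737

The normal equations are: 87·a + 13·b = -270;  13·a + 4·b = -42.
(Σx·x = 87, Σx = 13, Σ1 = 4, Σx·z = -270, Σz = -42.)
Eliminating b: 4·(row 1) − 13·(row 2) gives 179·a = 4·(-270) − 13·(-42) = -534, so a = -534/179.
Then b = ((-42) − 13·(-534/179))/4 = -144/179.
Residuals: 147/179, -217/179, 126/179, -56/179; SSR = 490/179.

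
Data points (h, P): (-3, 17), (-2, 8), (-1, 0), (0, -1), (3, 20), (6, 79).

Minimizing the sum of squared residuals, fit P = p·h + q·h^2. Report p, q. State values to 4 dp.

p = 0.5560, q = 2.0976

Compute the Gram sums: Σh·h = 59, Σh·h^2 = 207, Σh^2·h^2 = 1475.
Right-hand side: Σh·P = 467, Σh^2·P = 3209.
Determinant 59·1475 − 207² = 44176.
p = (467·1475 − 207·3209)/44176 = 12281/22088; q = (59·3209 − 207·467)/44176 = 46331/22088.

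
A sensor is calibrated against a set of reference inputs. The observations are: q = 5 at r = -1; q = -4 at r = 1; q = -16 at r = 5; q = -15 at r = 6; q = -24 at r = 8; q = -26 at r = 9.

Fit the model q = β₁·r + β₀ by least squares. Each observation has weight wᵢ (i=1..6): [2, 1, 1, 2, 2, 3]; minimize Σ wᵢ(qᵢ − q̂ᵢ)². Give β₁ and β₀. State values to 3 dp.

β₁ = -3.039, β₀ = 1.208

Setting ∂/∂β₁ … = 0 gives: 471·β₁ + 59·β₀ = -1360;  59·β₁ + 11·β₀ = -166.
(Σwᵢ·r·r = 471, Σwᵢ·r = 59, Σwᵢ·1 = 11, Σwᵢ·r·q = -1360, Σwᵢ·q = -166.)
Eliminating β₀: 11·(row 1) − 59·(row 2) gives 1700·β₁ = 11·(-1360) − 59·(-166) = -5166, so β₁ = -2583/850.
Then β₀ = ((-166) − 59·(-2583/850))/11 = 1027/850.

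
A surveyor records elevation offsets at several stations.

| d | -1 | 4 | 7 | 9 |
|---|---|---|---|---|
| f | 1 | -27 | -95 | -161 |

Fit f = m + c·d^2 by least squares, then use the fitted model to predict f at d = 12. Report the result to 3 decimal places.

f̂ = -288.653

Compute the Gram sums: Σ1 = 4, Σd^2 = 147, Σd^2·d^2 = 9219.
Right-hand side: Σf = -282, Σd^2·f = -18127.
MᵀM·[m, c]ᵀ = Mᵀf becomes [[4, 147]; [147, 9219]]·[m, c]ᵀ = [-282, -18127]ᵀ.
Eliminating c: 9219·(row 1) − 147·(row 2) gives 15267·m = 9219·(-282) − 147·(-18127) = 64911, so m = 3091/727.
Then c = ((-18127) − 147·(3091/727))/9219 = -31054/15267.
At d = 12: f̂ = (3091/727)·(1) + (-31054/15267)·(144) = -1468955/5089.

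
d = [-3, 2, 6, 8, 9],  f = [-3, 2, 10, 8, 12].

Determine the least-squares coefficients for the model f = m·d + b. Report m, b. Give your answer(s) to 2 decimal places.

m = 1.21, b = 0.49

From the data, Σd·d = 194, Σd = 22, Σ1 = 5.
Moment sums: Σd·f = 245, Σf = 29.
So XᵀX·[m, b]ᵀ = Xᵀf: [[194, 22]; [22, 5]]·[m, b]ᵀ = [245, 29]ᵀ.
Eliminating b: 5·(row 1) − 22·(row 2) gives 486·m = 5·245 − 22·29 = 587, so m = 587/486.
Then b = (29 − 22·(587/486))/5 = 118/243.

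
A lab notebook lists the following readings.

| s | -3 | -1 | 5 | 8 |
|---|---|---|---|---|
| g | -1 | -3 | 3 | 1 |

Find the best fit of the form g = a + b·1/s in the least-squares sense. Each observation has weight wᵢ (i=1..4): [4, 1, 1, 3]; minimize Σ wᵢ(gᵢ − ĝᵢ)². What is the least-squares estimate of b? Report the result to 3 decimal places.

b = 4.305

Entries of MᵀWM: Σwᵢ·1 = 9, Σwᵢ·1/s = -211/120, Σwᵢ·1/s·1/s = 22051/14400.
Moment sums: Σwᵢ·g = -1, Σwᵢ·1/s·g = 637/120.
Normal equations: [[9, -211/120]; [-211/120, 22051/14400]]·[a, b]ᵀ = [-1, 637/120]ᵀ.
Δ = 9·(22051/14400) − (-211/120)² = 76969/7200.
a = ((-1)·(22051/14400) − (-211/120)·(637/120))/(76969/7200) = 56178/76969; b = (9·(637/120) − (-211/120)·(-1))/(76969/7200) = 331320/76969.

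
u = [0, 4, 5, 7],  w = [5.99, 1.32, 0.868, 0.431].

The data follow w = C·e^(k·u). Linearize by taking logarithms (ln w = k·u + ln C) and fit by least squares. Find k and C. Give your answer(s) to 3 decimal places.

With ln wᵢ as the transformed response and uᵢ as the regressor:
Σu = 16.0000, Σ(u)² = 90.0000, Σln w = 1.0845, Σu·ln w = -5.4888.
Normal system: [[90.0000, 16.0000]; [16.0000, 4]]·[k, ln C]ᵀ = [-5.4888, 1.0845]ᵀ.
Δ = 90.0000·4 − (16.0000)² = 104.0000; k = (-5.4888·4 − 16.0000·1.0845)/104.0000 = -0.37796, ln C = (90.0000·1.0845 − 16.0000·-5.4888)/104.0000 = 1.78295, so C = exp(1.78295) = 5.94740.

k = -0.378, C = 5.947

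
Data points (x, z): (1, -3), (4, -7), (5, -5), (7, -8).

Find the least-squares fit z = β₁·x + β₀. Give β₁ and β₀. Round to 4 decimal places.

The normal system MᵀM·[β₁, β₀]ᵀ = Mᵀz is [[91, 17]; [17, 4]]·[β₁, β₀]ᵀ = [-112, -23]ᵀ.
det = 91·4 − 17² = 75.
β₁ = ((-112)·4 − 17·(-23))/75 = -19/25; β₀ = (91·(-23) − 17·(-112))/75 = -63/25.

β₁ = -0.7600, β₀ = -2.5200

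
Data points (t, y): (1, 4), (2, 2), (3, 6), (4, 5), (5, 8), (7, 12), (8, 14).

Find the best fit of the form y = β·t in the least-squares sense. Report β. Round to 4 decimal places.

Compute the Gram sums: Σt·t = 168.
For Aᵀy: Σt·y = 282.
Hence β = 282 / 168 ≈ 1.67857.

β = 1.6786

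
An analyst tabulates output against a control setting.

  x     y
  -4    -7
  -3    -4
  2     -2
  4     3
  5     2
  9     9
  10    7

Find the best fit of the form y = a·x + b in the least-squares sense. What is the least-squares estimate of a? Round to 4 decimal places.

a = 1.0415

The normal equations are: 251·a + 23·b = 209;  23·a + 7·b = 8.
Eliminating b: 7·(row 1) − 23·(row 2) gives 1228·a = 7·209 − 23·8 = 1279, so a = 1279/1228.
Then b = (8 − 23·(1279/1228))/7 = -2799/1228.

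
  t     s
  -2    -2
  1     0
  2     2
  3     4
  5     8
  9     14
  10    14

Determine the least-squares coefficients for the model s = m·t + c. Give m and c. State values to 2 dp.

Forming MᵀM = [[224, 28]; [28, 7]] and Mᵀs = [326, 40]ᵀ gives MᵀM·[m, c]ᵀ = Mᵀs.
Eliminating c: 7·(row 1) − 28·(row 2) gives 784·m = 7·326 − 28·40 = 1162, so m = 83/56.
Then c = (40 − 28·(83/56))/7 = -3/14.

m = 1.48, c = -0.21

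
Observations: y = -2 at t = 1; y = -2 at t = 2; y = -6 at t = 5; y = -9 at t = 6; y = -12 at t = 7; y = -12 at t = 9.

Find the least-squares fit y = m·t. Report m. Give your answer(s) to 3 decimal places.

m = -1.439

Forming XᵀX = [[196]] and Xᵀy = [-282]ᵀ gives XᵀX·[m]ᵀ = Xᵀy.
m = (-282)/196 = -1.43878.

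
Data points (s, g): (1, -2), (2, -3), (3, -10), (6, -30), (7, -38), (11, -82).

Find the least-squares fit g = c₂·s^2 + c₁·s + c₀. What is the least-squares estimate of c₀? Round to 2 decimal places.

Sums needed: Σs^2·s^2 = 18436, Σs^2·s = 1926, Σs^2 = 220, Σs·s = 220, Σs = 30, Σ1 = 6.
For Aᵀg: Σs^2·g = -12968, Σs·g = -1386, Σg = -165.
So AᵀA·[c₂, c₁, c₀]ᵀ = Aᵀg: [[18436, 1926, 220]; [1926, 220, 30]; [220, 30, 6]]·[c₂, c₁, c₀]ᵀ = [-12968, -1386, -165]ᵀ.
Inverting the 3×3 Gram matrix, [c₂, c₁, c₀]ᵀ = [-639/1334, -11028/4669, 17495/9338]ᵀ.

c₀ = 1.87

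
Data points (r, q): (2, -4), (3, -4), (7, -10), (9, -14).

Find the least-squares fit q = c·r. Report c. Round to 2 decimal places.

The normal equations are: 143·c = -216.
(Σr·r = 143, Σr·q = -216.)
c = (-216)/143 = -1.51049.

c = -1.51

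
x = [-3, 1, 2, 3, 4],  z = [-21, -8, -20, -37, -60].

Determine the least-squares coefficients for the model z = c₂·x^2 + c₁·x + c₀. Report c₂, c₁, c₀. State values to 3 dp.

With design matrix A, AᵀA = [[435, 73, 39]; [73, 39, 7]; [39, 7, 5]] and Aᵀz = [-1570, -336, -146]ᵀ.
Row-reducing yields c₂ = -12712/4351, c₁ = -11599/4351, c₀ = -11657/4351.

c₂ = -2.922, c₁ = -2.666, c₀ = -2.679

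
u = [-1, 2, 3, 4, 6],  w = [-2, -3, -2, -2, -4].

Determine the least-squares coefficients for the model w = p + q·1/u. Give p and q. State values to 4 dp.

Entries of MᵀM: Σ1 = 5, Σ1/u = 1/4, Σ1/u·1/u = 209/144.
Right-hand side: Σw = -13, Σ1/u·w = -4/3.
So MᵀM·[p, q]ᵀ = Mᵀw: [[5, 1/4]; [1/4, 209/144]]·[p, q]ᵀ = [-13, -4/3]ᵀ.
Eliminating q: (209/144)·(row 1) − (1/4)·(row 2) gives (259/36)·p = (209/144)·(-13) − (1/4)·(-4/3) = -2669/144, so p = -2669/1036.
Then q = ((-4/3) − (1/4)·(-2669/1036))/(209/144) = -123/259.

p = -2.5763, q = -0.4749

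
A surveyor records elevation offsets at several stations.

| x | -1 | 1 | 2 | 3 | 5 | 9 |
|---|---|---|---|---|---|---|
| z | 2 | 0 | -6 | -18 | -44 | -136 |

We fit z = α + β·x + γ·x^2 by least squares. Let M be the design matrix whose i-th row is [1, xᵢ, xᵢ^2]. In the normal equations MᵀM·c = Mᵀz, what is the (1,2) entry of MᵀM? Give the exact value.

19

Row 1 ↔ basis 1, column 2 ↔ basis x, so (MᵀM)_{1,2} = Σᵢ x = (1)·(-1) + (1)·(1) + (1)·(2) + (1)·(3) + (1)·(5) + (1)·(9) = 19.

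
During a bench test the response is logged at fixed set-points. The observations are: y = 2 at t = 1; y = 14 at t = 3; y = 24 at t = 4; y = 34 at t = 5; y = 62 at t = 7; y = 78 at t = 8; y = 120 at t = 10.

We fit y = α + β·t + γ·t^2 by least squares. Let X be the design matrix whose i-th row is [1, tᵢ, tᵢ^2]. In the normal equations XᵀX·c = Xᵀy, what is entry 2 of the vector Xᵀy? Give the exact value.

Entry 2 ↔ basis t, so (Xᵀy)_{2} = Σᵢ (t)·yᵢ = (1)·(2) + (3)·(14) + (4)·(24) + (5)·(34) + (7)·(62) + (8)·(78) + (10)·(120) = 2568.

2568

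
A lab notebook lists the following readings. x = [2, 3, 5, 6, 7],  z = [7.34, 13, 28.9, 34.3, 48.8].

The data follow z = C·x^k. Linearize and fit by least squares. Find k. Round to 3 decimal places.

Taking logs, ln z = k·ln x + ln C, so regress ln z on ln x.
Sums: Σln x = 7.1389, Σ(ln x)² = 11.2747, Σln z = 15.3450, Σln x·ln z = 23.5128.
Normal system: [[11.2747, 7.1389]; [7.1389, 5]]·[k, ln C]ᵀ = [23.5128, 15.3450]ᵀ.
Solving (det = 5.4099): k = 1.48207, ln C = 0.95293.

k = 1.482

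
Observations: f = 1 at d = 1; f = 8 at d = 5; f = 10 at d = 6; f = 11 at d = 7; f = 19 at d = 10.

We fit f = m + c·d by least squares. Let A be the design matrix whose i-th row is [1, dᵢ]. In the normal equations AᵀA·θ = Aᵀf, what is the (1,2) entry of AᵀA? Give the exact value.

29

Row 1 ↔ basis 1, column 2 ↔ basis d, so (AᵀA)_{1,2} = Σᵢ d = (1)·(1) + (1)·(5) + (1)·(6) + (1)·(7) + (1)·(10) = 29.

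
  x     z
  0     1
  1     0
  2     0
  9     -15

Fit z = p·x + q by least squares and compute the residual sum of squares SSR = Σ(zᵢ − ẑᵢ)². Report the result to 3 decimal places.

SSR = 4.020

The normal equations are: 86·p + 12·q = -135;  12·p + 4·q = -14.
Eliminating q: 4·(row 1) − 12·(row 2) gives 200·p = 4·(-135) − 12·(-14) = -372, so p = -93/50.
Then q = ((-14) − 12·(-93/50))/4 = 52/25.
Residuals: -27/25, -11/50, 41/25, -17/50; SSR = 201/50.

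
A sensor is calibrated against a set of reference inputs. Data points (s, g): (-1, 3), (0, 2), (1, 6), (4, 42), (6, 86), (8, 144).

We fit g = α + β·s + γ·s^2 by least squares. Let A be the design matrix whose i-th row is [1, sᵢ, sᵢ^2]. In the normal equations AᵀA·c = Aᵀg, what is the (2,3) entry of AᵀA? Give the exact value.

Row 2 ↔ basis s, column 3 ↔ basis s^2, so (AᵀA)_{2,3} = Σᵢ (s)·(s^2) = (-1)·(1) + (0)·(0) + (1)·(1) + (4)·(16) + (6)·(36) + (8)·(64) = 792.

792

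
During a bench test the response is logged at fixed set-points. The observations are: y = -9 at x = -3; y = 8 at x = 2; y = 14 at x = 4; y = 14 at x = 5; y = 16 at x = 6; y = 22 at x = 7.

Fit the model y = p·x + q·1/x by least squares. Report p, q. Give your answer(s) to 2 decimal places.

p = 2.84, q = 4.05

From the data, Σx·x = 139, Σx·1/x = 6, Σ1/x·1/x = 90281/176400.
Right-hand side: Σx·y = 419, Σ1/x·y = 4013/210.
det = 139·(90281/176400) − 6² = 6198659/176400.
p = (419·(90281/176400) − 6·(4013/210))/(6198659/176400) = 17602219/6198659; q = (139·(4013/210) − 6·419)/(6198659/176400) = 25088280/6198659.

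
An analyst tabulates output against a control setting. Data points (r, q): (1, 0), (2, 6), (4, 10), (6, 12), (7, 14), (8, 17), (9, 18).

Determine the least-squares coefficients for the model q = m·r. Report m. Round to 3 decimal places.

Normal-equation sums: Σr·r = 251.
For Aᵀq: Σr·q = 520.
Normal equations: [[251]]·[m]ᵀ = [520]ᵀ.
Hence m = 520 / 251 ≈ 2.07171.

m = 2.072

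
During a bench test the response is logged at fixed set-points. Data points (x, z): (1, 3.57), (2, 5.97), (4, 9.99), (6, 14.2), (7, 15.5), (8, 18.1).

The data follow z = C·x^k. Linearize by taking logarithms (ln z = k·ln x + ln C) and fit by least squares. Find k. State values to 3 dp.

With ln zᵢ as the transformed response and ln xᵢ as the regressor:
Σln x = 7.8966, Σ(ln x)² = 13.7233, Σln z = 13.6509, Σln x·ln z = 20.5384.
Equations: 13.7233·k + 7.8966·ln C = 20.5384;  7.8966·k + 6·ln C = 13.6509.
Δ = 13.7233·6 − (7.8966)² = 19.9843; k = (20.5384·6 − 7.8966·13.6509)/19.9843 = 0.77239, ln C = (13.7233·13.6509 − 7.8966·20.5384)/19.9843 = 1.25862.

k = 0.772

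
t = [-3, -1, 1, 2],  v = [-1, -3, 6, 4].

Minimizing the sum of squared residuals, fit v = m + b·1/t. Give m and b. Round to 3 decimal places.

Setting ∂/∂m … = 0 gives: 4·m + (1/6)·b = 6;  (1/6)·m + (85/36)·b = 34/3.
Δ = 4·(85/36) − (1/6)² = 113/12.
m = (6·(85/36) − (1/6)·(34/3))/(113/12) = 442/339; b = (4·(34/3) − (1/6)·6)/(113/12) = 532/113.

m = 1.304, b = 4.708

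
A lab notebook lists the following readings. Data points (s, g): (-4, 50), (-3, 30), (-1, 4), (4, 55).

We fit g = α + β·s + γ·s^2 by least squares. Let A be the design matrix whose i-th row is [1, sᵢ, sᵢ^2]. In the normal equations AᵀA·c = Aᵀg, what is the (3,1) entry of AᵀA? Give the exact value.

42

Row 3 ↔ basis s^2, column 1 ↔ basis 1, so (AᵀA)_{3,1} = Σᵢ s^2 = (16)·(1) + (9)·(1) + (1)·(1) + (16)·(1) = 42.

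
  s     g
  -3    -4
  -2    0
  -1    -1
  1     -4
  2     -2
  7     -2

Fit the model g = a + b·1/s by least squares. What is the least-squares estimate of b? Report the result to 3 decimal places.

Entries of AᵀA: Σ1 = 6, Σ1/s = -4/21, Σ1/s·1/s = 2321/882.
For Aᵀg: Σg = -13, Σ1/s·g = -62/21.
So AᵀA·[a, b]ᵀ = Aᵀg: [[6, -4/21]; [-4/21, 2321/882]]·[a, b]ᵀ = [-13, -62/21]ᵀ.
det = 6·(2321/882) − (-4/21)² = 6947/441.
a = ((-13)·(2321/882) − (-4/21)·(-62/21))/(6947/441) = -30669/13894; b = (6·(-62/21) − (-4/21)·(-13))/(6947/441) = -8904/6947.

b = -1.282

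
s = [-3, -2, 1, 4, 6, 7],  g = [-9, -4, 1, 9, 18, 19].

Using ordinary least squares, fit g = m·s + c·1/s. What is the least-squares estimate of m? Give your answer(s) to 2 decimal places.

From the data, Σs·s = 115, Σs·1/s = 6, Σ1/s·1/s = 10385/7056.
Right-hand side: Σs·g = 313, Σ1/s·g = 391/28.
XᵀX·[m, c]ᵀ = Xᵀg becomes [[115, 6]; [6, 10385/7056]]·[m, c]ᵀ = [313, 391/28]ᵀ.
Δ = 115·(10385/7056) − 6² = 940259/7056.
m = (313·(10385/7056) − 6·(391/28))/(940259/7056) = 2659313/940259; c = (115·(391/28) − 6·313)/(940259/7056) = -1919988/940259.

m = 2.83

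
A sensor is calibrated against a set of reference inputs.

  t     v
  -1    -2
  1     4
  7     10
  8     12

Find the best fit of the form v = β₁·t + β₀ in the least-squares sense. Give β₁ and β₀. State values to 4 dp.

β₁ = 1.3957, β₀ = 0.7660

XᵀX·[β₁, β₀]ᵀ = Xᵀv reads: 115·β₁ + 15·β₀ = 172;  15·β₁ + 4·β₀ = 24.
Eliminating β₀: 4·(row 1) − 15·(row 2) gives 235·β₁ = 4·172 − 15·24 = 328, so β₁ = 328/235.
Then β₀ = (24 − 15·(328/235))/4 = 36/47.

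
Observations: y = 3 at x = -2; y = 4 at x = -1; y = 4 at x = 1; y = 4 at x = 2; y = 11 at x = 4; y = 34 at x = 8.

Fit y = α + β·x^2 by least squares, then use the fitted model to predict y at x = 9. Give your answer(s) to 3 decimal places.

ŷ = 42.348

From the data, Σ1 = 6, Σx^2 = 90, Σx^2·x^2 = 4386.
And Σy = 60, Σx^2·y = 2388.
So MᵀM·[α, β]ᵀ = Mᵀy: [[6, 90]; [90, 4386]]·[α, β]ᵀ = [60, 2388]ᵀ.
Δ = 6·4386 − 90² = 18216.
α = (60·4386 − 90·2388)/18216 = 670/253; β = (6·2388 − 90·60)/18216 = 124/253.
At x = 9: ŷ = (670/253)·(1) + (124/253)·(81) = 974/23.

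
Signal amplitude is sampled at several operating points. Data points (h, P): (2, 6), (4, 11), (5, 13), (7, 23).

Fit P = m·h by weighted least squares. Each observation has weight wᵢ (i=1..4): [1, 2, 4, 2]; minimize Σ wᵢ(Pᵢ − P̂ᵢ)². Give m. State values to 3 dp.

m = 2.915

From the data, Σwᵢ·h·h = 234.
For AᵀWP: Σwᵢ·h·P = 682.
AᵀWA·[m]ᵀ = AᵀWP becomes [[234]]·[m]ᵀ = [682]ᵀ.
m = 682/234 = 2.91453.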